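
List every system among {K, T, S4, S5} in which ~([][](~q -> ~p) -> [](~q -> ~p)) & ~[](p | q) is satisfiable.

K

K-tableau for the formula:
1. ~([][](~q -> ~p) -> [](~q -> ~p)) & ~[](p | q), u
2. ~([][](~q -> ~p) -> [](~q -> ~p)), u
3. ~[](p | q), u
4. [][](~q -> ~p), u
5. ~[](~q -> ~p), u
6. ~(p | q), v
7. ~p, v
8. ~q, v
9. [](~q -> ~p), v
10. ~(~q -> ~p), w
11. ~q, w
12. p, w
13. [](~q -> ~p), w
Accessibility: uRv, uRw
Complete open branch: satisfiable in K.
T-tableau for the formula:
1. ~([][](~q -> ~p) -> [](~q -> ~p)) & ~[](p | q), u
2. ~([][](~q -> ~p) -> [](~q -> ~p)), u
3. ~[](p | q), u
4. [][](~q -> ~p), u
5. ~[](~q -> ~p), u
6. [](~q -> ~p), u
7. ~q -> ~p, u
8. ~p, u
9. ~(p | q), v
10. ~p, v
11. ~q, v
12. [](~q -> ~p), v
13. ~q -> ~p, v
14. ~(~q -> ~p), w
15. ~q, w
16. p, w
17. [](~q -> ~p), w
18. ~q -> ~p, w
19. ~p, w
Accessibility: uRu, uRv, uRw, vRv, wRw
Branch closes: p and ~p both at w.
Every branch closes (one shown): unsatisfiable in T, hence also in S4, S5 (every S4/S5-frame is a T-frame).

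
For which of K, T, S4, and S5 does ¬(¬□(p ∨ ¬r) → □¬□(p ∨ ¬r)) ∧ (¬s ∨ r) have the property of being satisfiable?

S5-tableau for the formula:
1. ¬(¬□(p ∨ ¬r) → □¬□(p ∨ ¬r)) ∧ (¬s ∨ r), w0
2. ¬(¬□(p ∨ ¬r) → □¬□(p ∨ ¬r)), w0   [∧-rule on 1]
3. ¬s ∨ r, w0   [∧-rule on 1]
4. ¬□(p ∨ ¬r), w0   [¬→-rule on 2]
5. ¬□¬□(p ∨ ¬r), w0   [¬→-rule on 2]
6. r, w0   [∨-rule on 3 (branches; this branch)]
7. ¬(p ∨ ¬r), w1   [¬□-rule on 4: fresh world w1, w0Rw1]
8. ¬p, w1   [¬∨-rule on 7]
9. r, w1   [¬∨-rule on 7]
10. □(p ∨ ¬r), w2   [¬□-rule on 5: fresh world w2, w0Rw2]
11. p ∨ ¬r, w0   [□-rule on 10 via w2Rw0]
12. p ∨ ¬r, w1   [□-rule on 10 via w2Rw1]
13. p ∨ ¬r, w2   [□-rule on 10 via w2Rw2]
14. p, w0   [∨-rule on 11 (branches; this branch)]
15. ¬r, w1   [∨-rule on 12 (branches; this branch)]
Accessibility: w0Rw0, w0Rw1, w0Rw2, w1Rw0, w1Rw1, w1Rw2, w2Rw0, w2Rw1, w2Rw2
Branch closes: r and ¬r both at w1.
Every branch closes (one shown): unsatisfiable in S5.
S4-tableau for the formula:
1. ¬(¬□(p ∨ ¬r) → □¬□(p ∨ ¬r)) ∧ (¬s ∨ r), w0
2. ¬(¬□(p ∨ ¬r) → □¬□(p ∨ ¬r)), w0   [∧-rule on 1]
3. ¬s ∨ r, w0   [∧-rule on 1]
4. ¬□(p ∨ ¬r), w0   [¬→-rule on 2]
5. ¬□¬□(p ∨ ¬r), w0   [¬→-rule on 2]
6. r, w0   [∨-rule on 3 (branches; this branch)]
7. ¬(p ∨ ¬r), w1   [¬□-rule on 4: fresh world w1, w0Rw1]
8. ¬p, w1   [¬∨-rule on 7]
9. r, w1   [¬∨-rule on 7]
10. □(p ∨ ¬r), w2   [¬□-rule on 5: fresh world w2, w0Rw2]
11. p ∨ ¬r, w2   [□-rule on 10 via w2Rw2]
12. ¬r, w2   [∨-rule on 11 (branches; this branch)]
Accessibility: w0Rw0, w0Rw1, w0Rw2, w1Rw1, w2Rw2
Complete open branch: satisfiable in S4, hence also in K, T (this S4-model is also a K-model and a T-model).

K, T, S4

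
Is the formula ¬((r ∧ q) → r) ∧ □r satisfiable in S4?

No, unsatisfiable

1. ¬((r ∧ q) → r) ∧ □r, 0
2. ¬((r ∧ q) → r), 0
3. □r, 0
4. r ∧ q, 0
5. ¬r, 0
6. r, 0
7. q, 0
Accessibility: 0R0
Branch closes: r and ¬r both at 0.
All branches of the tableau close; one closing branch shown above.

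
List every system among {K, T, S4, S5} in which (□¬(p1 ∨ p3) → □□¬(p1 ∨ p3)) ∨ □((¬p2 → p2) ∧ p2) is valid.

S4-tableau for the negation ¬((□¬(p1 ∨ p3) → □□¬(p1 ∨ p3)) ∨ □((¬p2 → p2) ∧ p2)):
1. ¬((□¬(p1 ∨ p3) → □□¬(p1 ∨ p3)) ∨ □((¬p2 → p2) ∧ p2)), 0
2. ¬(□¬(p1 ∨ p3) → □□¬(p1 ∨ p3)), 0   [¬∨-rule on 1]
3. ¬□((¬p2 → p2) ∧ p2), 0   [¬∨-rule on 1]
4. □¬(p1 ∨ p3), 0   [¬→-rule on 2]
5. ¬□□¬(p1 ∨ p3), 0   [¬→-rule on 2]
6. ¬(p1 ∨ p3), 0   [□-rule on 4 via 0R0]
7. ¬p1, 0   [¬∨-rule on 6]
8. ¬p3, 0   [¬∨-rule on 6]
9. ¬((¬p2 → p2) ∧ p2), 1   [¬□-rule on 3: fresh world 1, 0R1]
10. ¬(p1 ∨ p3), 1   [□-rule on 4 via 0R1]
11. ¬p1, 1   [¬∨-rule on 10]
12. ¬p3, 1   [¬∨-rule on 10]
13. ¬(¬p2 → p2), 1   [¬∧-rule on 9 (branches; this branch)]
14. ¬p2, 1   [¬→-rule on 13]
15. ¬□¬(p1 ∨ p3), 2   [¬□-rule on 5: fresh world 2, 0R2]
16. ¬(p1 ∨ p3), 2   [□-rule on 4 via 0R2]
17. ¬p1, 2   [¬∨-rule on 16]
18. ¬p3, 2   [¬∨-rule on 16]
19. p1 ∨ p3, 3   [¬□-rule on 15: fresh world 3, 2R3]
20. ¬(p1 ∨ p3), 3   [□-rule on 4 via 0R3]
21. ¬p1, 3   [¬∨-rule on 20]
22. ¬p3, 3   [¬∨-rule on 20]
23. p3, 3   [∨-rule on 19 (branches; this branch)]
Accessibility: 0R0, 0R1, 0R2, 0R3, 1R1, 2R2, 2R3, 3R3
Branch closes: p3 and ¬p3 both at 3.
Every branch closes (one shown): valid in S4, hence also in S5 (every theorem of S4 is a theorem of S5).
T-tableau for the negation ¬((□¬(p1 ∨ p3) → □□¬(p1 ∨ p3)) ∨ □((¬p2 → p2) ∧ p2)):
1. ¬((□¬(p1 ∨ p3) → □□¬(p1 ∨ p3)) ∨ □((¬p2 → p2) ∧ p2)), 0
2. ¬(□¬(p1 ∨ p3) → □□¬(p1 ∨ p3)), 0   [¬∨-rule on 1]
3. ¬□((¬p2 → p2) ∧ p2), 0   [¬∨-rule on 1]
4. □¬(p1 ∨ p3), 0   [¬→-rule on 2]
5. ¬□□¬(p1 ∨ p3), 0   [¬→-rule on 2]
6. ¬(p1 ∨ p3), 0   [□-rule on 4 via 0R0]
7. ¬p1, 0   [¬∨-rule on 6]
8. ¬p3, 0   [¬∨-rule on 6]
9. ¬((¬p2 → p2) ∧ p2), 1   [¬□-rule on 3: fresh world 1, 0R1]
10. ¬(p1 ∨ p3), 1   [□-rule on 4 via 0R1]
11. ¬p1, 1   [¬∨-rule on 10]
12. ¬p3, 1   [¬∨-rule on 10]
13. ¬p2, 1   [¬∧-rule on 9 (branches; this branch)]
14. ¬□¬(p1 ∨ p3), 2   [¬□-rule on 5: fresh world 2, 0R2]
15. ¬(p1 ∨ p3), 2   [□-rule on 4 via 0R2]
16. ¬p1, 2   [¬∨-rule on 15]
17. ¬p3, 2   [¬∨-rule on 15]
18. p1 ∨ p3, 3   [¬□-rule on 14: fresh world 3, 2R3]
19. p3, 3   [∨-rule on 18 (branches; this branch)]
Accessibility: 0R0, 0R1, 0R2, 1R1, 2R2, 2R3, 3R3
Complete open branch: countermodel on a T-frame, so not valid in T, nor in K (the same frame is also a K-frame).

S4, S5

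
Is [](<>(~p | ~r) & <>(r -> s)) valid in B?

Invalid (countermodel exists)

Tableau for the negation ~[](<>(~p | ~r) & <>(r -> s)):
1. ~[](<>(~p | ~r) & <>(r -> s)), 0
2. ~(<>(~p | ~r) & <>(r -> s)), 1
3. ~<>(r -> s), 1
4. ~(r -> s), 0
5. r, 0
6. ~s, 0
7. ~(r -> s), 1
8. r, 1
9. ~s, 1
Accessibility: 0R0, 0R1, 1R0, 1R1
The negation has an open branch (countermodel exists).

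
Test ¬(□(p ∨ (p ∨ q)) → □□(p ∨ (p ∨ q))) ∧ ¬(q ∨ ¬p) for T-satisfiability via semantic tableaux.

Satisfiable (open branch found)

1. ¬(□(p ∨ (p ∨ q)) → □□(p ∨ (p ∨ q))) ∧ ¬(q ∨ ¬p), w0
2. ¬(□(p ∨ (p ∨ q)) → □□(p ∨ (p ∨ q))), w0
3. ¬(q ∨ ¬p), w0
4. □(p ∨ (p ∨ q)), w0
5. ¬□□(p ∨ (p ∨ q)), w0
6. ¬q, w0
7. p, w0
8. p ∨ (p ∨ q), w0
9. p ∨ q, w0
10. ¬□(p ∨ (p ∨ q)), w1
11. p ∨ (p ∨ q), w1
12. p ∨ q, w1
13. q, w1
14. ¬(p ∨ (p ∨ q)), w2
15. ¬p, w2
16. ¬(p ∨ q), w2
17. ¬q, w2
Accessibility: w0Rw0, w0Rw1, w1Rw1, w1Rw2, w2Rw2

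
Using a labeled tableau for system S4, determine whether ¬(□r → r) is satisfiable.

1. ¬(□r → r), w0
2. □r, w0
3. ¬r, w0
4. r, w0
Accessibility: w0Rw0
Branch closes: r and ¬r both at w0.
Every branch closes; the branch above is one of them.

Unsatisfiable (every branch closes)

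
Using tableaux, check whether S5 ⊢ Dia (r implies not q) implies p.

Tableau for the negation not (Dia (r implies not q) implies p):
1. not (Dia (r implies not q) implies p), w0
2. Dia (r implies not q), w0   [neg-implies-rule on 1]
3. not p, w0   [neg-implies-rule on 1]
4. r implies not q, w1   [Dia-rule on 2: fresh world w1, w0Rw1]
5. not q, w1   [implies-rule on 4 (branches; this branch)]
Accessibility: w0Rw0, w0Rw1, w1Rw0, w1Rw1
The negation has an open branch (countermodel exists).

Not valid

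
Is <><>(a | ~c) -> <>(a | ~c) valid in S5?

Tableau for the negation ~(<><>(a | ~c) -> <>(a | ~c)):
1. ~(<><>(a | ~c) -> <>(a | ~c)), u
2. <><>(a | ~c), u   [~->-rule on 1]
3. ~<>(a | ~c), u   [~->-rule on 1]
4. ~(a | ~c), u   [~<>-rule on 3 via uRu]
5. ~a, u   [~|-rule on 4]
6. c, u   [~|-rule on 4]
7. <>(a | ~c), v   [<>-rule on 2: fresh world v, uRv]
8. ~(a | ~c), v   [~<>-rule on 3 via uRv]
9. ~a, v   [~|-rule on 8]
10. c, v   [~|-rule on 8]
11. a | ~c, w   [<>-rule on 7: fresh world w, vRw]
12. ~(a | ~c), w   [~<>-rule on 3 via uRw]
13. ~a, w   [~|-rule on 12]
14. c, w   [~|-rule on 12]
15. ~c, w   [|-rule on 11 (branches; this branch)]
Accessibility: uRu, uRv, uRw, vRu, vRv, vRw, wRu, wRv, wRw
Branch closes: c and ~c both at w.
All branches of the negation close; one closing branch shown above.

Valid in S5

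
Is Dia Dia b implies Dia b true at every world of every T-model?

No, not valid

Tableau for the negation not (Dia Dia b implies Dia b):
1. not (Dia Dia b implies Dia b), u
2. Dia Dia b, u
3. not Dia b, u
4. not b, u
5. Dia b, v
6. not b, v
7. b, w
Accessibility: uRu, uRv, vRv, vRw, wRw
The negation has an open branch (countermodel exists).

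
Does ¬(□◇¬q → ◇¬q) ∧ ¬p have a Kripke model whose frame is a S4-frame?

1. ¬(□◇¬q → ◇¬q) ∧ ¬p, w0
2. ¬(□◇¬q → ◇¬q), w0
3. ¬p, w0
4. □◇¬q, w0
5. ¬◇¬q, w0
6. ◇¬q, w0
7. q, w0
8. ¬q, w1
9. ◇¬q, w1
10. q, w1
Accessibility: w0Rw0, w0Rw1, w1Rw1
Branch closes: q and ¬q both at w1.
(One branch shown.) All branches close.

Unsatisfiable (every branch closes)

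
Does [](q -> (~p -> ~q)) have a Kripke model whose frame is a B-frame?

Yes, satisfiable

1. [](q -> (~p -> ~q)), u
2. q -> (~p -> ~q), u   [[]-rule on 1 via uRu]
3. ~p -> ~q, u   [->-rule on 2 (branches; this branch)]
4. ~q, u   [->-rule on 3 (branches; this branch)]
Accessibility: uRu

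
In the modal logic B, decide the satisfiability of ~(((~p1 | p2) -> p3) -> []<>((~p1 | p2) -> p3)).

No, unsatisfiable

1. ~(((~p1 | p2) -> p3) -> []<>((~p1 | p2) -> p3)), 0
2. (~p1 | p2) -> p3, 0
3. ~[]<>((~p1 | p2) -> p3), 0
4. ~(~p1 | p2), 0
5. p1, 0
6. ~p2, 0
7. ~<>((~p1 | p2) -> p3), 1
8. ~((~p1 | p2) -> p3), 0
9. ~p1 | p2, 0
10. ~p3, 0
11. ~((~p1 | p2) -> p3), 1
12. ~p1 | p2, 1
13. ~p3, 1
14. p2, 0
Accessibility: 0R0, 0R1, 1R0, 1R1
Branch closes: p2 and ~p2 both at 0.
All branches of the tableau close; one closing branch shown above.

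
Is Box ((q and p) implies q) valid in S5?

Valid

Tableau for the negation not Box ((q and p) implies q):
1. not Box ((q and p) implies q), u
2. not ((q and p) implies q), v
3. q and p, v
4. not q, v
5. q, v
6. p, v
Accessibility: uRu, uRv, vRu, vRv
Branch closes: q and not q both at v.
Every branch of the negation's tableau closes; the branch above is one of them.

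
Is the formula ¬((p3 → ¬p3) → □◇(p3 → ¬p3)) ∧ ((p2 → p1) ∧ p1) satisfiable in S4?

Yes, satisfiable

1. ¬((p3 → ¬p3) → □◇(p3 → ¬p3)) ∧ ((p2 → p1) ∧ p1), u
2. ¬((p3 → ¬p3) → □◇(p3 → ¬p3)), u
3. (p2 → p1) ∧ p1, u
4. p3 → ¬p3, u
5. ¬□◇(p3 → ¬p3), u
6. p2 → p1, u
7. p1, u
8. ¬p3, u
9. ¬◇(p3 → ¬p3), v
10. ¬(p3 → ¬p3), v
11. p3, v
Accessibility: uRu, uRv, vRv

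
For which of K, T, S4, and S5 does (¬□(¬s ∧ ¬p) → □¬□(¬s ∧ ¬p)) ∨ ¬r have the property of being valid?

S5

S5-tableau for the negation ¬((¬□(¬s ∧ ¬p) → □¬□(¬s ∧ ¬p)) ∨ ¬r):
1. ¬((¬□(¬s ∧ ¬p) → □¬□(¬s ∧ ¬p)) ∨ ¬r), u
2. ¬(¬□(¬s ∧ ¬p) → □¬□(¬s ∧ ¬p)), u
3. r, u
4. ¬□(¬s ∧ ¬p), u
5. ¬□¬□(¬s ∧ ¬p), u
6. ¬(¬s ∧ ¬p), v
7. p, v
8. □(¬s ∧ ¬p), w
9. ¬s ∧ ¬p, u
10. ¬s, u
11. ¬p, u
12. ¬s ∧ ¬p, v
13. ¬s, v
14. ¬p, v
Accessibility: uRu, uRv, uRw, vRu, vRv, vRw, wRu, wRv, wRw
Branch closes: p and ¬p both at v.
Every branch closes (one shown): valid in S5.
S4-tableau for the negation ¬((¬□(¬s ∧ ¬p) → □¬□(¬s ∧ ¬p)) ∨ ¬r):
1. ¬((¬□(¬s ∧ ¬p) → □¬□(¬s ∧ ¬p)) ∨ ¬r), u
2. ¬(¬□(¬s ∧ ¬p) → □¬□(¬s ∧ ¬p)), u
3. r, u
4. ¬□(¬s ∧ ¬p), u
5. ¬□¬□(¬s ∧ ¬p), u
6. ¬(¬s ∧ ¬p), v
7. p, v
8. □(¬s ∧ ¬p), w
9. ¬s ∧ ¬p, w
10. ¬s, w
11. ¬p, w
Accessibility: uRu, uRv, uRw, vRv, wRw
Complete open branch: countermodel on an S4-frame, so not valid in S4, nor in K, T (the same frame is also a K-frame and a T-frame).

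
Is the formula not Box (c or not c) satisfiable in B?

1. not Box (c or not c), u
2. not (c or not c), v
3. not c, v
4. c, v
Accessibility: uRu, uRv, vRu, vRv
Branch closes: c and not c both at v.
Every branch closes; the branch above is one of them.

Unsatisfiable (every branch closes)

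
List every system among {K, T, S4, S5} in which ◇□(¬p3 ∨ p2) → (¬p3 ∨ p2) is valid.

S4-tableau for the negation ¬(◇□(¬p3 ∨ p2) → (¬p3 ∨ p2)):
1. ¬(◇□(¬p3 ∨ p2) → (¬p3 ∨ p2)), u
2. ◇□(¬p3 ∨ p2), u   [¬→-rule on 1]
3. ¬(¬p3 ∨ p2), u   [¬→-rule on 1]
4. p3, u   [¬∨-rule on 3]
5. ¬p2, u   [¬∨-rule on 3]
6. □(¬p3 ∨ p2), v   [◇-rule on 2: fresh world v, uRv]
7. ¬p3 ∨ p2, v   [□-rule on 6 via vRv]
8. p2, v   [∨-rule on 7 (branches; this branch)]
Accessibility: uRu, uRv, vRv
Complete open branch: countermodel on an S4-frame, so not valid in S4, nor in K, T (the same frame is also a K-frame and a T-frame).
S5-tableau for the negation ¬(◇□(¬p3 ∨ p2) → (¬p3 ∨ p2)):
1. ¬(◇□(¬p3 ∨ p2) → (¬p3 ∨ p2)), u
2. ◇□(¬p3 ∨ p2), u   [¬→-rule on 1]
3. ¬(¬p3 ∨ p2), u   [¬→-rule on 1]
4. p3, u   [¬∨-rule on 3]
5. ¬p2, u   [¬∨-rule on 3]
6. □(¬p3 ∨ p2), v   [◇-rule on 2: fresh world v, uRv]
7. ¬p3 ∨ p2, u   [□-rule on 6 via vRu]
8. ¬p3 ∨ p2, v   [□-rule on 6 via vRv]
9. p2, u   [∨-rule on 7 (branches; this branch)]
Accessibility: uRu, uRv, vRu, vRv
Branch closes: p2 and ¬p2 both at u.
Every branch closes (one shown): valid in S5.

S5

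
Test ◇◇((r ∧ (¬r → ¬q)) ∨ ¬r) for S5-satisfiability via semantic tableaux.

1. ◇◇((r ∧ (¬r → ¬q)) ∨ ¬r), u
2. ◇((r ∧ (¬r → ¬q)) ∨ ¬r), v
3. (r ∧ (¬r → ¬q)) ∨ ¬r, w
4. ¬r, w
Accessibility: uRu, uRv, uRw, vRu, vRv, vRw, wRu, wRv, wRw

Satisfiable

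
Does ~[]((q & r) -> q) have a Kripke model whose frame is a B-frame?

Unsatisfiable (every branch closes)

1. ~[]((q & r) -> q), 0
2. ~((q & r) -> q), 1   [~[]-rule on 1: fresh world 1, 0R1]
3. q & r, 1   [~->-rule on 2]
4. ~q, 1   [~->-rule on 2]
5. q, 1   [&-rule on 3]
6. r, 1   [&-rule on 3]
Accessibility: 0R0, 0R1, 1R0, 1R1
Branch closes: q and ~q both at 1.
All branches of the tableau close; one closing branch shown above.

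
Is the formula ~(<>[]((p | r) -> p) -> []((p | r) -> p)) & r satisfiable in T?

1. ~(<>[]((p | r) -> p) -> []((p | r) -> p)) & r, u
2. ~(<>[]((p | r) -> p) -> []((p | r) -> p)), u
3. r, u
4. <>[]((p | r) -> p), u
5. ~[]((p | r) -> p), u
6. []((p | r) -> p), v
7. (p | r) -> p, v
8. p, v
9. ~((p | r) -> p), w
10. p | r, w
11. ~p, w
12. r, w
Accessibility: uRu, uRv, uRw, vRv, wRw

Satisfiable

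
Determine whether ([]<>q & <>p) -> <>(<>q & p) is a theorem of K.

Tableau for the negation ~(([]<>q & <>p) -> <>(<>q & p)):
1. ~(([]<>q & <>p) -> <>(<>q & p)), u
2. []<>q & <>p, u
3. ~<>(<>q & p), u
4. []<>q, u
5. <>p, u
6. p, v
7. ~(<>q & p), v
8. <>q, v
9. ~<>q, v
10. q, w
11. ~q, w
Accessibility: uRv, vRw
Branch closes: q and ~q both at w.
All branches of the negation close; one closing branch shown above.

Valid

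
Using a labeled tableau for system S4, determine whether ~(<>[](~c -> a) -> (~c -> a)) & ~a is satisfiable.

Satisfiable

1. ~(<>[](~c -> a) -> (~c -> a)) & ~a, 0
2. ~(<>[](~c -> a) -> (~c -> a)), 0
3. ~a, 0
4. <>[](~c -> a), 0
5. ~(~c -> a), 0
6. ~c, 0
7. [](~c -> a), 1
8. ~c -> a, 1
9. a, 1
Accessibility: 0R0, 0R1, 1R1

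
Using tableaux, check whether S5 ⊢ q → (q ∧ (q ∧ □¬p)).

Invalid (countermodel exists)

Tableau for the negation ¬(q → (q ∧ (q ∧ □¬p))):
1. ¬(q → (q ∧ (q ∧ □¬p))), 0
2. q, 0
3. ¬(q ∧ (q ∧ □¬p)), 0
4. ¬(q ∧ □¬p), 0
5. ¬□¬p, 0
6. p, 1
Accessibility: 0R0, 0R1, 1R0, 1R1
The negation has an open branch (countermodel exists).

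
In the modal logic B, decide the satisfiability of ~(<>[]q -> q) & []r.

No, unsatisfiable

1. ~(<>[]q -> q) & []r, u
2. ~(<>[]q -> q), u
3. []r, u
4. <>[]q, u
5. ~q, u
6. r, u
7. []q, v
8. r, v
9. q, u
Accessibility: uRu, uRv, vRu, vRv
Branch closes: q and ~q both at u.
(One branch shown.) All branches close.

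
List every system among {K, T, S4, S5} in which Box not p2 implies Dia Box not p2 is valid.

T, S4, S5

K-tableau for the negation not (Box not p2 implies Dia Box not p2):
1. not (Box not p2 implies Dia Box not p2), u
2. Box not p2, u
3. not Dia Box not p2, u
Complete open branch: countermodel on a K-frame, so not valid in K.
T-tableau for the negation not (Box not p2 implies Dia Box not p2):
1. not (Box not p2 implies Dia Box not p2), u
2. Box not p2, u
3. not Dia Box not p2, u
4. not p2, u
5. not Box not p2, u
6. p2, v
7. not p2, v
Accessibility: uRu, uRv, vRv
Branch closes: p2 and not p2 both at v.
Every branch closes (one shown): valid in T, hence also in S4, S5 (every theorem of T is a theorem of S4 and S5).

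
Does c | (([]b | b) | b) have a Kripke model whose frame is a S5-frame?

1. c | (([]b | b) | b), u
2. ([]b | b) | b, u
3. b, u
Accessibility: uRu

Satisfiable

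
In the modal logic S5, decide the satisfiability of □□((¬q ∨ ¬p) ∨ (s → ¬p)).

Yes, satisfiable

1. □□((¬q ∨ ¬p) ∨ (s → ¬p)), u
2. □((¬q ∨ ¬p) ∨ (s → ¬p)), u
3. (¬q ∨ ¬p) ∨ (s → ¬p), u
4. s → ¬p, u
5. ¬p, u
Accessibility: uRu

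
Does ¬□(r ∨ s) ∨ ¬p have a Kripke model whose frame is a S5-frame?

1. ¬□(r ∨ s) ∨ ¬p, u
2. ¬p, u
Accessibility: uRu

Satisfiable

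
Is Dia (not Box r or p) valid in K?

No, not valid

Tableau for the negation not Dia (not Box r or p):
1. not Dia (not Box r or p), u
The negation has an open branch (countermodel exists).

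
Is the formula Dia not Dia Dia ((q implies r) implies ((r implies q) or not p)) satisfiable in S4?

Satisfiable (open branch found)

1. Dia not Dia Dia ((q implies r) implies ((r implies q) or not p)), u
2. not Dia Dia ((q implies r) implies ((r implies q) or not p)), v
3. not Dia ((q implies r) implies ((r implies q) or not p)), v
4. not ((q implies r) implies ((r implies q) or not p)), v
5. q implies r, v
6. not ((r implies q) or not p), v
7. not (r implies q), v
8. p, v
9. r, v
10. not q, v
Accessibility: uRu, uRv, vRv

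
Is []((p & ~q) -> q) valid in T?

Invalid (countermodel exists)

Tableau for the negation ~[]((p & ~q) -> q):
1. ~[]((p & ~q) -> q), u
2. ~((p & ~q) -> q), v
3. p & ~q, v
4. ~q, v
5. p, v
Accessibility: uRu, uRv, vRv
The negation has an open branch (countermodel exists).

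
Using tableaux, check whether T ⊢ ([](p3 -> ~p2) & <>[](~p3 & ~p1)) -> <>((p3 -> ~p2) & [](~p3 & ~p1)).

Tableau for the negation ~(([](p3 -> ~p2) & <>[](~p3 & ~p1)) -> <>((p3 -> ~p2) & [](~p3 & ~p1))):
1. ~(([](p3 -> ~p2) & <>[](~p3 & ~p1)) -> <>((p3 -> ~p2) & [](~p3 & ~p1))), 0
2. [](p3 -> ~p2) & <>[](~p3 & ~p1), 0
3. ~<>((p3 -> ~p2) & [](~p3 & ~p1)), 0
4. [](p3 -> ~p2), 0
5. <>[](~p3 & ~p1), 0
6. ~((p3 -> ~p2) & [](~p3 & ~p1)), 0
7. p3 -> ~p2, 0
8. ~[](~p3 & ~p1), 0
9. ~p2, 0
10. [](~p3 & ~p1), 1
11. ~((p3 -> ~p2) & [](~p3 & ~p1)), 1
12. p3 -> ~p2, 1
13. ~p3 & ~p1, 1
14. ~p3, 1
15. ~p1, 1
16. ~[](~p3 & ~p1), 1
17. ~p2, 1
18. ~(~p3 & ~p1), 2
19. ~((p3 -> ~p2) & [](~p3 & ~p1)), 2
20. p3 -> ~p2, 2
21. p1, 2
22. ~[](~p3 & ~p1), 2
23. ~p2, 2
24. ~(~p3 & ~p1), 3
25. ~p3 & ~p1, 3
26. ~p3, 3
27. ~p1, 3
28. p1, 3
Accessibility: 0R0, 0R1, 0R2, 1R1, 1R3, 2R2, 3R3
Branch closes: p1 and ~p1 both at 3.
All branches of the negation close; one closing branch shown above.

Valid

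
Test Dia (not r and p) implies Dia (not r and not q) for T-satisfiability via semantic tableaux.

Yes, satisfiable

1. Dia (not r and p) implies Dia (not r and not q), w0
2. Dia (not r and not q), w0
3. not r and not q, w1
4. not r, w1
5. not q, w1
Accessibility: w0Rw0, w0Rw1, w1Rw1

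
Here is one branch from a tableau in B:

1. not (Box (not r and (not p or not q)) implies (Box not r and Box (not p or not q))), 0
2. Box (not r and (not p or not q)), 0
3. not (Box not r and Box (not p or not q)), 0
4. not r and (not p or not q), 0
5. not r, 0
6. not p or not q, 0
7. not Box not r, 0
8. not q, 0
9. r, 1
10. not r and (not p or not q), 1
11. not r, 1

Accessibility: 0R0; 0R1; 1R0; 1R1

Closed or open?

Both r and not r appear at 1.

Yes, closed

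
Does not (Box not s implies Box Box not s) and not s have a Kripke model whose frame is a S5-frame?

No, unsatisfiable

1. not (Box not s implies Box Box not s) and not s, w0
2. not (Box not s implies Box Box not s), w0
3. not s, w0
4. Box not s, w0
5. not Box Box not s, w0
6. not Box not s, w1
7. not s, w1
8. s, w2
9. not s, w2
Accessibility: w0Rw0, w0Rw1, w0Rw2, w1Rw0, w1Rw1, w1Rw2, w2Rw0, w2Rw1, w2Rw2
Branch closes: s and not s both at w2.
Every branch closes; the branch above is one of them.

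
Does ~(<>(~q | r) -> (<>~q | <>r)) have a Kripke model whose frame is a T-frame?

1. ~(<>(~q | r) -> (<>~q | <>r)), w0
2. <>(~q | r), w0   [~->-rule on 1]
3. ~(<>~q | <>r), w0   [~->-rule on 1]
4. ~<>~q, w0   [~|-rule on 3]
5. ~<>r, w0   [~|-rule on 3]
6. q, w0   [~<>-rule on 4 via w0Rw0]
7. ~r, w0   [~<>-rule on 5 via w0Rw0]
8. ~q | r, w1   [<>-rule on 2: fresh world w1, w0Rw1]
9. q, w1   [~<>-rule on 4 via w0Rw1]
10. ~r, w1   [~<>-rule on 5 via w0Rw1]
11. r, w1   [|-rule on 8 (branches; this branch)]
Accessibility: w0Rw0, w0Rw1, w1Rw1
Branch closes: r and ~r both at w1.
(One branch shown.) All branches close.

No, unsatisfiable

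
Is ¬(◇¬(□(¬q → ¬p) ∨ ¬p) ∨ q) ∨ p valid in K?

No, not valid

Tableau for the negation ¬(¬(◇¬(□(¬q → ¬p) ∨ ¬p) ∨ q) ∨ p):
1. ¬(¬(◇¬(□(¬q → ¬p) ∨ ¬p) ∨ q) ∨ p), w0
2. ◇¬(□(¬q → ¬p) ∨ ¬p) ∨ q, w0
3. ¬p, w0
4. q, w0
The negation has an open branch (countermodel exists).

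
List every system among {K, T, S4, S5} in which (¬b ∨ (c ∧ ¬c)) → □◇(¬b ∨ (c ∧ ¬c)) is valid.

S5

S5-tableau for the negation ¬((¬b ∨ (c ∧ ¬c)) → □◇(¬b ∨ (c ∧ ¬c))):
1. ¬((¬b ∨ (c ∧ ¬c)) → □◇(¬b ∨ (c ∧ ¬c))), w0
2. ¬b ∨ (c ∧ ¬c), w0   [¬→-rule on 1]
3. ¬□◇(¬b ∨ (c ∧ ¬c)), w0   [¬→-rule on 1]
4. ¬b, w0   [∨-rule on 2 (branches; this branch)]
5. ¬◇(¬b ∨ (c ∧ ¬c)), w1   [¬□-rule on 3: fresh world w1, w0Rw1]
6. ¬(¬b ∨ (c ∧ ¬c)), w0   [¬◇-rule on 5 via w1Rw0]
7. b, w0   [¬∨-rule on 6]
8. ¬(c ∧ ¬c), w0   [¬∨-rule on 6]
Accessibility: w0Rw0, w0Rw1, w1Rw0, w1Rw1
Branch closes: b and ¬b both at w0.
Every branch closes (one shown): valid in S5.
S4-tableau for the negation ¬((¬b ∨ (c ∧ ¬c)) → □◇(¬b ∨ (c ∧ ¬c))):
1. ¬((¬b ∨ (c ∧ ¬c)) → □◇(¬b ∨ (c ∧ ¬c))), w0
2. ¬b ∨ (c ∧ ¬c), w0   [¬→-rule on 1]
3. ¬□◇(¬b ∨ (c ∧ ¬c)), w0   [¬→-rule on 1]
4. ¬b, w0   [∨-rule on 2 (branches; this branch)]
5. ¬◇(¬b ∨ (c ∧ ¬c)), w1   [¬□-rule on 3: fresh world w1, w0Rw1]
6. ¬(¬b ∨ (c ∧ ¬c)), w1   [¬◇-rule on 5 via w1Rw1]
7. b, w1   [¬∨-rule on 6]
8. ¬(c ∧ ¬c), w1   [¬∨-rule on 6]
9. c, w1   [¬∧-rule on 8 (branches; this branch)]
Accessibility: w0Rw0, w0Rw1, w1Rw1
Complete open branch: countermodel on an S4-frame, so not valid in S4, nor in K, T (the same frame is also a K-frame and a T-frame).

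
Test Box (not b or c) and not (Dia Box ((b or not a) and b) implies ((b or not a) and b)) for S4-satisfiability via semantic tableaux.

1. Box (not b or c) and not (Dia Box ((b or not a) and b) implies ((b or not a) and b)), 0
2. Box (not b or c), 0
3. not (Dia Box ((b or not a) and b) implies ((b or not a) and b)), 0
4. Dia Box ((b or not a) and b), 0
5. not ((b or not a) and b), 0
6. not b or c, 0
7. not b, 0
8. c, 0
9. Box ((b or not a) and b), 1
10. not b or c, 1
11. (b or not a) and b, 1
12. b or not a, 1
13. b, 1
14. c, 1
15. not a, 1
Accessibility: 0R0, 0R1, 1R1

Yes, satisfiable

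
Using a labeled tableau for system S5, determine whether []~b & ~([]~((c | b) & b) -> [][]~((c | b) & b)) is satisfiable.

Unsatisfiable

1. []~b & ~([]~((c | b) & b) -> [][]~((c | b) & b)), w0
2. []~b, w0
3. ~([]~((c | b) & b) -> [][]~((c | b) & b)), w0
4. []~((c | b) & b), w0
5. ~[][]~((c | b) & b), w0
6. ~b, w0
7. ~((c | b) & b), w0
8. ~(c | b), w0
9. ~c, w0
10. ~[]~((c | b) & b), w1
11. ~b, w1
12. ~((c | b) & b), w1
13. ~(c | b), w1
14. ~c, w1
15. (c | b) & b, w2
16. c | b, w2
17. b, w2
18. ~b, w2
Accessibility: w0Rw0, w0Rw1, w0Rw2, w1Rw0, w1Rw1, w1Rw2, w2Rw0, w2Rw1, w2Rw2
Branch closes: b and ~b both at w2.
All branches of the tableau close; one closing branch shown above.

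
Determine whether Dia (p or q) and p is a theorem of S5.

No, not valid

Tableau for the negation not (Dia (p or q) and p):
1. not (Dia (p or q) and p), w0
2. not p, w0   [neg-and-rule on 1 (branches; this branch)]
Accessibility: w0Rw0
The negation has an open branch (countermodel exists).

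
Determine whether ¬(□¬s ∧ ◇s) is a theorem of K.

Valid in K

Tableau for the negation □¬s ∧ ◇s:
1. □¬s ∧ ◇s, u
2. □¬s, u
3. ◇s, u
4. s, v
5. ¬s, v
Accessibility: uRv
Branch closes: s and ¬s both at v.
All branches of the negation close; one closing branch shown above.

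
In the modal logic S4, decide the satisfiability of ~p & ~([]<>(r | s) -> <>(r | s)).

1. ~p & ~([]<>(r | s) -> <>(r | s)), w0
2. ~p, w0
3. ~([]<>(r | s) -> <>(r | s)), w0
4. []<>(r | s), w0
5. ~<>(r | s), w0
6. <>(r | s), w0
7. ~(r | s), w0
8. ~r, w0
9. ~s, w0
10. r | s, w1
11. <>(r | s), w1
12. ~(r | s), w1
13. ~r, w1
14. ~s, w1
15. s, w1
Accessibility: w0Rw0, w0Rw1, w1Rw1
Branch closes: s and ~s both at w1.
All branches of the tableau close; one closing branch shown above.

No, unsatisfiable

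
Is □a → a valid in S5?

Tableau for the negation ¬(□a → a):
1. ¬(□a → a), u
2. □a, u
3. ¬a, u
4. a, u
Accessibility: uRu
Branch closes: a and ¬a both at u.
Every branch of the negation's tableau closes; the branch above is one of them.

Valid in S5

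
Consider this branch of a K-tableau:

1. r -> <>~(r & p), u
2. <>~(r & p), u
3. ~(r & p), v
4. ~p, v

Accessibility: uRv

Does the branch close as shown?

Not closed

No world carries both an atom and its negation.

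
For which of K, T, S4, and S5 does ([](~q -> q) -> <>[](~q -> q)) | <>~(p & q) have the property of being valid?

T, S4, S5

K-tableau for the negation ~(([](~q -> q) -> <>[](~q -> q)) | <>~(p & q)):
1. ~(([](~q -> q) -> <>[](~q -> q)) | <>~(p & q)), u
2. ~([](~q -> q) -> <>[](~q -> q)), u   [~|-rule on 1]
3. ~<>~(p & q), u   [~|-rule on 1]
4. [](~q -> q), u   [~->-rule on 2]
5. ~<>[](~q -> q), u   [~->-rule on 2]
Complete open branch: countermodel on a K-frame, so not valid in K.
T-tableau for the negation ~(([](~q -> q) -> <>[](~q -> q)) | <>~(p & q)):
1. ~(([](~q -> q) -> <>[](~q -> q)) | <>~(p & q)), u
2. ~([](~q -> q) -> <>[](~q -> q)), u   [~|-rule on 1]
3. ~<>~(p & q), u   [~|-rule on 1]
4. [](~q -> q), u   [~->-rule on 2]
5. ~<>[](~q -> q), u   [~->-rule on 2]
6. p & q, u   [~<>-rule on 3 via uRu]
7. p, u   [&-rule on 6]
8. q, u   [&-rule on 6]
9. ~q -> q, u   [[]-rule on 4 via uRu]
10. ~[](~q -> q), u   [~<>-rule on 5 via uRu]
11. ~(~q -> q), v   [~[]-rule on 10: fresh world v, uRv]
12. ~q, v   [~->-rule on 11]
13. p & q, v   [~<>-rule on 3 via uRv]
14. p, v   [&-rule on 13]
15. q, v   [&-rule on 13]
Accessibility: uRu, uRv, vRv
Branch closes: q and ~q both at v.
Every branch closes (one shown): valid in T, hence also in S4, S5 (every theorem of T is a theorem of S4 and S5).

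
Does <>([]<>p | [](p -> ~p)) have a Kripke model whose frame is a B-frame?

1. <>([]<>p | [](p -> ~p)), 0
2. []<>p | [](p -> ~p), 1
3. [](p -> ~p), 1
4. p -> ~p, 0
5. p -> ~p, 1
6. ~p, 0
7. ~p, 1
Accessibility: 0R0, 0R1, 1R0, 1R1

Yes, satisfiable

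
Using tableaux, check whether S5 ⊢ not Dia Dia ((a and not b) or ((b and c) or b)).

Tableau for the negation Dia Dia ((a and not b) or ((b and c) or b)):
1. Dia Dia ((a and not b) or ((b and c) or b)), 0
2. Dia ((a and not b) or ((b and c) or b)), 1   [Dia-rule on 1: fresh world 1, 0R1]
3. (a and not b) or ((b and c) or b), 2   [Dia-rule on 2: fresh world 2, 1R2]
4. (b and c) or b, 2   [or-rule on 3 (branches; this branch)]
5. b, 2   [or-rule on 4 (branches; this branch)]
Accessibility: 0R0, 0R1, 0R2, 1R0, 1R1, 1R2, 2R0, 2R1, 2R2
The negation has an open branch (countermodel exists).

Invalid (countermodel exists)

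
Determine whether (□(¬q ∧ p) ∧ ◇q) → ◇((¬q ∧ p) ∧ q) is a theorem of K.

Tableau for the negation ¬((□(¬q ∧ p) ∧ ◇q) → ◇((¬q ∧ p) ∧ q)):
1. ¬((□(¬q ∧ p) ∧ ◇q) → ◇((¬q ∧ p) ∧ q)), w0
2. □(¬q ∧ p) ∧ ◇q, w0
3. ¬◇((¬q ∧ p) ∧ q), w0
4. □(¬q ∧ p), w0
5. ◇q, w0
6. q, w1
7. ¬((¬q ∧ p) ∧ q), w1
8. ¬q ∧ p, w1
9. ¬q, w1
10. p, w1
Accessibility: w0Rw1
Branch closes: q and ¬q both at w1.
Every branch of the negation's tableau closes; the branch above is one of them.

Valid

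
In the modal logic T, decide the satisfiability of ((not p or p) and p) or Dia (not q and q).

1. ((not p or p) and p) or Dia (not q and q), w0
2. (not p or p) and p, w0
3. not p or p, w0
4. p, w0
Accessibility: w0Rw0

Satisfiable (open branch found)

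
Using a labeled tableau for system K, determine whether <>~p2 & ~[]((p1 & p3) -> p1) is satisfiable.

Unsatisfiable

1. <>~p2 & ~[]((p1 & p3) -> p1), 0
2. <>~p2, 0
3. ~[]((p1 & p3) -> p1), 0
4. ~p2, 1
5. ~((p1 & p3) -> p1), 2
6. p1 & p3, 2
7. ~p1, 2
8. p1, 2
9. p3, 2
Accessibility: 0R1, 0R2
Branch closes: p1 and ~p1 both at 2.
(One branch shown.) All branches close.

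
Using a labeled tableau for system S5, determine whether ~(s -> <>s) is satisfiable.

No, unsatisfiable

1. ~(s -> <>s), w0
2. s, w0
3. ~<>s, w0
4. ~s, w0
Accessibility: w0Rw0
Branch closes: s and ~s both at w0.
All branches of the tableau close; one closing branch shown above.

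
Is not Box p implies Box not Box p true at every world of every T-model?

Tableau for the negation not (not Box p implies Box not Box p):
1. not (not Box p implies Box not Box p), u
2. not Box p, u
3. not Box not Box p, u
4. not p, v
5. Box p, w
6. p, w
Accessibility: uRu, uRv, uRw, vRv, wRw
The negation has an open branch (countermodel exists).

No, not valid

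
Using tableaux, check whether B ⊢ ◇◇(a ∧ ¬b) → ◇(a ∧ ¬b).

No, not valid

Tableau for the negation ¬(◇◇(a ∧ ¬b) → ◇(a ∧ ¬b)):
1. ¬(◇◇(a ∧ ¬b) → ◇(a ∧ ¬b)), w0
2. ◇◇(a ∧ ¬b), w0
3. ¬◇(a ∧ ¬b), w0
4. ¬(a ∧ ¬b), w0
5. b, w0
6. ◇(a ∧ ¬b), w1
7. ¬(a ∧ ¬b), w1
8. b, w1
9. a ∧ ¬b, w2
10. a, w2
11. ¬b, w2
Accessibility: w0Rw0, w0Rw1, w1Rw0, w1Rw1, w1Rw2, w2Rw1, w2Rw2
The negation has an open branch (countermodel exists).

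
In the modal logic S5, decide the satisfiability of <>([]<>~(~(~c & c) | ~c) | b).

1. <>([]<>~(~(~c & c) | ~c) | b), w0
2. []<>~(~(~c & c) | ~c) | b, w1   [<>-rule on 1: fresh world w1, w0Rw1]
3. b, w1   [|-rule on 2 (branches; this branch)]
Accessibility: w0Rw0, w0Rw1, w1Rw0, w1Rw1

Satisfiable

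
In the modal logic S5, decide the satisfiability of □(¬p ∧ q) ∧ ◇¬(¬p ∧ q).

Unsatisfiable

1. □(¬p ∧ q) ∧ ◇¬(¬p ∧ q), 0
2. □(¬p ∧ q), 0
3. ◇¬(¬p ∧ q), 0
4. ¬p ∧ q, 0
5. ¬p, 0
6. q, 0
7. ¬(¬p ∧ q), 1
8. ¬p ∧ q, 1
9. ¬p, 1
10. q, 1
11. ¬q, 1
Accessibility: 0R0, 0R1, 1R0, 1R1
Branch closes: q and ¬q both at 1.
Every branch closes; the branch above is one of them.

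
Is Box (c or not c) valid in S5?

Yes, valid

Tableau for the negation not Box (c or not c):
1. not Box (c or not c), 0
2. not (c or not c), 1
3. not c, 1
4. c, 1
Accessibility: 0R0, 0R1, 1R0, 1R1
Branch closes: c and not c both at 1.
All branches of the negation close; one closing branch shown above.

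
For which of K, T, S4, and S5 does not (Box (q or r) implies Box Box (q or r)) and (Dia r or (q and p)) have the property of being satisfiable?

K, T

T-tableau for the formula:
1. not (Box (q or r) implies Box Box (q or r)) and (Dia r or (q and p)), u
2. not (Box (q or r) implies Box Box (q or r)), u
3. Dia r or (q and p), u
4. Box (q or r), u
5. not Box Box (q or r), u
6. q or r, u
7. q and p, u
8. q, u
9. p, u
10. r, u
11. not Box (q or r), v
12. q or r, v
13. r, v
14. not (q or r), w
15. not q, w
16. not r, w
Accessibility: uRu, uRv, vRv, vRw, wRw
Complete open branch: satisfiable in T, hence also in K (this T-model is also a K-model).
S4-tableau for the formula:
1. not (Box (q or r) implies Box Box (q or r)) and (Dia r or (q and p)), u
2. not (Box (q or r) implies Box Box (q or r)), u
3. Dia r or (q and p), u
4. Box (q or r), u
5. not Box Box (q or r), u
6. q or r, u
7. Dia r, u
8. r, u
9. not Box (q or r), v
10. q or r, v
11. r, v
12. r, w
13. q or r, w
14. not (q or r), x
15. not q, x
16. not r, x
17. q or r, x
18. r, x
Accessibility: uRu, uRv, uRw, uRx, vRv, vRx, wRw, xRx
Branch closes: r and not r both at x.
Every branch closes (one shown): unsatisfiable in S4, hence also in S5 (every S5-frame is an S4-frame).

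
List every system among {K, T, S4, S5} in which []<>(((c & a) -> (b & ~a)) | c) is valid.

T-tableau for the negation ~[]<>(((c & a) -> (b & ~a)) | c):
1. ~[]<>(((c & a) -> (b & ~a)) | c), u
2. ~<>(((c & a) -> (b & ~a)) | c), v
3. ~(((c & a) -> (b & ~a)) | c), v
4. ~((c & a) -> (b & ~a)), v
5. ~c, v
6. c & a, v
7. ~(b & ~a), v
8. c, v
9. a, v
Accessibility: uRu, uRv, vRv
Branch closes: c and ~c both at v.
Every branch closes (one shown): valid in T, hence also in S4, S5 (every theorem of T is a theorem of S4 and S5).
K-tableau for the negation ~[]<>(((c & a) -> (b & ~a)) | c):
1. ~[]<>(((c & a) -> (b & ~a)) | c), u
2. ~<>(((c & a) -> (b & ~a)) | c), v
Accessibility: uRv
Complete open branch: countermodel on a K-frame, so not valid in K.

T, S4, S5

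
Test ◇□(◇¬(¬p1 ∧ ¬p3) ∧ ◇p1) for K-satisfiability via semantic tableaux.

Satisfiable (open branch found)

1. ◇□(◇¬(¬p1 ∧ ¬p3) ∧ ◇p1), u
2. □(◇¬(¬p1 ∧ ¬p3) ∧ ◇p1), v
Accessibility: uRv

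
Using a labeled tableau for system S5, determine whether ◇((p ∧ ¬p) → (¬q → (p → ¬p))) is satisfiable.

1. ◇((p ∧ ¬p) → (¬q → (p → ¬p))), u
2. (p ∧ ¬p) → (¬q → (p → ¬p)), v
3. ¬q → (p → ¬p), v
4. p → ¬p, v
5. ¬p, v
Accessibility: uRu, uRv, vRu, vRv

Satisfiable (open branch found)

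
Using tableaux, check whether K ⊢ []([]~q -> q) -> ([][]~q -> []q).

Yes, valid

Tableau for the negation ~([]([]~q -> q) -> ([][]~q -> []q)):
1. ~([]([]~q -> q) -> ([][]~q -> []q)), 0
2. []([]~q -> q), 0
3. ~([][]~q -> []q), 0
4. [][]~q, 0
5. ~[]q, 0
6. ~q, 1
7. []~q -> q, 1
8. []~q, 1
9. ~[]~q, 1
10. q, 2
11. ~q, 2
Accessibility: 0R1, 1R2
Branch closes: q and ~q both at 2.
All branches of the negation close; one closing branch shown above.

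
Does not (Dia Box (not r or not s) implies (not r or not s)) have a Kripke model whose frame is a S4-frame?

1. not (Dia Box (not r or not s) implies (not r or not s)), 0
2. Dia Box (not r or not s), 0
3. not (not r or not s), 0
4. r, 0
5. s, 0
6. Box (not r or not s), 1
7. not r or not s, 1
8. not s, 1
Accessibility: 0R0, 0R1, 1R1

Yes, satisfiable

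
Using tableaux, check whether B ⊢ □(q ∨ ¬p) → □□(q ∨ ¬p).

Tableau for the negation ¬(□(q ∨ ¬p) → □□(q ∨ ¬p)):
1. ¬(□(q ∨ ¬p) → □□(q ∨ ¬p)), w0
2. □(q ∨ ¬p), w0   [¬→-rule on 1]
3. ¬□□(q ∨ ¬p), w0   [¬→-rule on 1]
4. q ∨ ¬p, w0   [□-rule on 2 via w0Rw0]
5. ¬p, w0   [∨-rule on 4 (branches; this branch)]
6. ¬□(q ∨ ¬p), w1   [¬□-rule on 3: fresh world w1, w0Rw1]
7. q ∨ ¬p, w1   [□-rule on 2 via w0Rw1]
8. ¬p, w1   [∨-rule on 7 (branches; this branch)]
9. ¬(q ∨ ¬p), w2   [¬□-rule on 6: fresh world w2, w1Rw2]
10. ¬q, w2   [¬∨-rule on 9]
11. p, w2   [¬∨-rule on 9]
Accessibility: w0Rw0, w0Rw1, w1Rw0, w1Rw1, w1Rw2, w2Rw1, w2Rw2
The negation has an open branch (countermodel exists).

Not valid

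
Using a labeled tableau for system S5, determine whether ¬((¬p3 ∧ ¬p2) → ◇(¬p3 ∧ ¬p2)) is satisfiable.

1. ¬((¬p3 ∧ ¬p2) → ◇(¬p3 ∧ ¬p2)), 0
2. ¬p3 ∧ ¬p2, 0
3. ¬◇(¬p3 ∧ ¬p2), 0
4. ¬p3, 0
5. ¬p2, 0
6. ¬(¬p3 ∧ ¬p2), 0
7. p2, 0
Accessibility: 0R0
Branch closes: p2 and ¬p2 both at 0.
(One branch shown.) All branches close.

No, unsatisfiable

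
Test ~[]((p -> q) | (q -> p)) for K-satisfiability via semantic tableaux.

1. ~[]((p -> q) | (q -> p)), w0
2. ~((p -> q) | (q -> p)), w1   [~[]-rule on 1: fresh world w1, w0Rw1]
3. ~(p -> q), w1   [~|-rule on 2]
4. ~(q -> p), w1   [~|-rule on 2]
5. p, w1   [~->-rule on 3]
6. ~q, w1   [~->-rule on 3]
7. q, w1   [~->-rule on 4]
8. ~p, w1   [~->-rule on 4]
Accessibility: w0Rw1
Branch closes: q and ~q both at w1.
(One branch shown.) All branches close.

No, unsatisfiable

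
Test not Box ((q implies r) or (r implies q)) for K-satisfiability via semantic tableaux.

Unsatisfiable

1. not Box ((q implies r) or (r implies q)), 0
2. not ((q implies r) or (r implies q)), 1   [neg-Box-rule on 1: fresh world 1, 0R1]
3. not (q implies r), 1   [neg-or-rule on 2]
4. not (r implies q), 1   [neg-or-rule on 2]
5. q, 1   [neg-implies-rule on 3]
6. not r, 1   [neg-implies-rule on 3]
7. r, 1   [neg-implies-rule on 4]
8. not q, 1   [neg-implies-rule on 4]
Accessibility: 0R1
Branch closes: r and not r both at 1.
Every branch closes; the branch above is one of them.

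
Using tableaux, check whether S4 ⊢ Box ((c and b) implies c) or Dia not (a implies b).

Yes, valid

Tableau for the negation not (Box ((c and b) implies c) or Dia not (a implies b)):
1. not (Box ((c and b) implies c) or Dia not (a implies b)), u
2. not Box ((c and b) implies c), u
3. not Dia not (a implies b), u
4. a implies b, u
5. b, u
6. not ((c and b) implies c), v
7. c and b, v
8. not c, v
9. c, v
10. b, v
Accessibility: uRu, uRv, vRv
Branch closes: c and not c both at v.
All branches of the negation close; one closing branch shown above.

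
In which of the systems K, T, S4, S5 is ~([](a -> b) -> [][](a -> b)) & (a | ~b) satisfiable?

T-tableau for the formula:
1. ~([](a -> b) -> [][](a -> b)) & (a | ~b), w0
2. ~([](a -> b) -> [][](a -> b)), w0   [&-rule on 1]
3. a | ~b, w0   [&-rule on 1]
4. [](a -> b), w0   [~->-rule on 2]
5. ~[][](a -> b), w0   [~->-rule on 2]
6. a -> b, w0   [[]-rule on 4 via w0Rw0]
7. ~b, w0   [|-rule on 3 (branches; this branch)]
8. ~a, w0   [->-rule on 6 (branches; this branch)]
9. ~[](a -> b), w1   [~[]-rule on 5: fresh world w1, w0Rw1]
10. a -> b, w1   [[]-rule on 4 via w0Rw1]
11. b, w1   [->-rule on 10 (branches; this branch)]
12. ~(a -> b), w2   [~[]-rule on 9: fresh world w2, w1Rw2]
13. a, w2   [~->-rule on 12]
14. ~b, w2   [~->-rule on 12]
Accessibility: w0Rw0, w0Rw1, w1Rw1, w1Rw2, w2Rw2
Complete open branch: satisfiable in T, hence also in K (this T-model is also a K-model).
S4-tableau for the formula:
1. ~([](a -> b) -> [][](a -> b)) & (a | ~b), w0
2. ~([](a -> b) -> [][](a -> b)), w0   [&-rule on 1]
3. a | ~b, w0   [&-rule on 1]
4. [](a -> b), w0   [~->-rule on 2]
5. ~[][](a -> b), w0   [~->-rule on 2]
6. a -> b, w0   [[]-rule on 4 via w0Rw0]
7. ~b, w0   [|-rule on 3 (branches; this branch)]
8. ~a, w0   [->-rule on 6 (branches; this branch)]
9. ~[](a -> b), w1   [~[]-rule on 5: fresh world w1, w0Rw1]
10. a -> b, w1   [[]-rule on 4 via w0Rw1]
11. b, w1   [->-rule on 10 (branches; this branch)]
12. ~(a -> b), w2   [~[]-rule on 9: fresh world w2, w1Rw2]
13. a, w2   [~->-rule on 12]
14. ~b, w2   [~->-rule on 12]
15. a -> b, w2   [[]-rule on 4 via w0Rw2]
16. b, w2   [->-rule on 15 (branches; this branch)]
Accessibility: w0Rw0, w0Rw1, w0Rw2, w1Rw1, w1Rw2, w2Rw2
Branch closes: b and ~b both at w2.
Every branch closes (one shown): unsatisfiable in S4, hence also in S5 (every S5-frame is an S4-frame).

K, T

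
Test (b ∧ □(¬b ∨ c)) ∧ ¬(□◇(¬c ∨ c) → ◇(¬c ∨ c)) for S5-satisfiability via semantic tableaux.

1. (b ∧ □(¬b ∨ c)) ∧ ¬(□◇(¬c ∨ c) → ◇(¬c ∨ c)), u
2. b ∧ □(¬b ∨ c), u
3. ¬(□◇(¬c ∨ c) → ◇(¬c ∨ c)), u
4. b, u
5. □(¬b ∨ c), u
6. □◇(¬c ∨ c), u
7. ¬◇(¬c ∨ c), u
8. ¬b ∨ c, u
9. ◇(¬c ∨ c), u
10. ¬(¬c ∨ c), u
11. c, u
12. ¬c, u
Accessibility: uRu
Branch closes: c and ¬c both at u.
Every branch closes; the branch above is one of them.

Unsatisfiable (every branch closes)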